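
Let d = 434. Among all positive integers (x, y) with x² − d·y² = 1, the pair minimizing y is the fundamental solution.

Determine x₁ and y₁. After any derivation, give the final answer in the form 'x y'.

[20; 1,4,1,40] for √434; ℓ=4 ⇒ convergent index 3
k=0  a_k=20  p_k/q_k = 20/1
…
k=2  a_k=4  p_k/q_k = 104/5
k=3  a_k=1  p_k/q_k = 125/6
→ (125, 6).  Check: 125²=15625, 434·6²=15624, difference 1.

125 6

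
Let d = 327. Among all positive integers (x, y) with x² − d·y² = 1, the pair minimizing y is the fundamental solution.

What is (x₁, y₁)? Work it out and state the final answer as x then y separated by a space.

√327 → a₀=18, period (12,36); ℓ=2 even so k=1
a_0=18:  p_0=18·1+0=18,  q_0=18·0+1=1
a_1=12:  p_1=12·18+1=217,  q_1=12·1+0=12
(x₁, y₁) = (217, 12);  217² − 327·12² = 1 ✓

217 12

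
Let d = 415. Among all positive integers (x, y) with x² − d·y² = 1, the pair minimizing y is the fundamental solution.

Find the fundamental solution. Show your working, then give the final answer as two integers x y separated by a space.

[20; 2,1,2,4,6,…,1,2,40] for √415; ℓ=16 ⇒ convergent index 15
step 0: (20, 1)  from 20·(1,0) + (0,1)
…
step 4: (713, 35)  from 4·(163,8) + (61,3)
step 5: (4441, 218)  from 6·(713,35) + (163,8)
…
step 12: (2110961, 103623)  from 4·(508372,24955) + (77473,3803)
step 13: (4730294, 232201)  from 2·(2110961,103623) + (508372,24955)
step 14: (6841255, 335824)  from 1·(4730294,232201) + (2110961,103623)
step 15: (18412804, 903849)  from 2·(6841255,335824) + (4730294,232201)
fundamental: x₁=18412804, y₁=903849  (since 339031351142416 − 415·816943014801 = 1)

18412804 903849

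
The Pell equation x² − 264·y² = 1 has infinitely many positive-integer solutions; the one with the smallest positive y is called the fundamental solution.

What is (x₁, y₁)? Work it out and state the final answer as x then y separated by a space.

65 4

d=264: √d = [16; 4,32] (ℓ=2, even), read p_1/q_1
i=0: a=16 ⇒ p=16, q=1
i=1: a=4 ⇒ p=65, q=4
fundamental: x₁=65, y₁=4  (since 4225 − 264·16 = 1)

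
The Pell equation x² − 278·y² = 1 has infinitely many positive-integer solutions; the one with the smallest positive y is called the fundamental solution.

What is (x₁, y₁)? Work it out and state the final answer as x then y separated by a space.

√278 = [16; 1,2,16,2,1,32, …], period ℓ=6 (even) → k=5
a_0=16:  p_0=16·1+0=16,  q_0=16·0+1=1
a_1=1:  p_1=1·16+1=17,  q_1=1·1+0=1
…
a_3=16:  p_3=16·50+17=817,  q_3=16·3+1=49
a_4=2:  p_4=2·817+50=1684,  q_4=2·49+3=101
a_5=1:  p_5=1·1684+817=2501,  q_5=1·101+49=150
(x₁, y₁) = (2501, 150);  2501² − 278·150² = 1 ✓

2501 150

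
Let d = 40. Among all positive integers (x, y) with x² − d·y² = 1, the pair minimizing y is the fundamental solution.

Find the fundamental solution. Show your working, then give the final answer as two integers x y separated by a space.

19 3

√40 → a₀=6, period (3,12); ℓ=2 even so k=1
k=0  a_k=6  p_k/q_k = 6/1
k=1  a_k=3  p_k/q_k = 19/3
(x₁, y₁) = (19, 3);  19² − 40·3² = 1 ✓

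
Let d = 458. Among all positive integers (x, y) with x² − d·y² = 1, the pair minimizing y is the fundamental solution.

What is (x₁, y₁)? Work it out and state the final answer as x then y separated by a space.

22899 1070

√458 → a₀=21, period (2,2,42); ℓ=3 odd so k=5
step 0: (21, 1)  from 21·(1,0) + (0,1)
…
step 4: (9181, 429)  from 2·(4537,212) + (107,5)
step 5: (22899, 1070)  from 2·(9181,429) + (4537,212)
(x₁, y₁) = (22899, 1070);  22899² − 458·1070² = 1 ✓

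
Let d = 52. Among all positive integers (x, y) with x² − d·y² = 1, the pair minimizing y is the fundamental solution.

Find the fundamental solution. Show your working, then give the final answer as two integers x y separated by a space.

√52 = [7; 4,1,2,1,4,14, …], period ℓ=6 (even) → k=5
k=0  a_k=7  p_k/q_k = 7/1
…
k=3  a_k=2  p_k/q_k = 101/14
k=4  a_k=1  p_k/q_k = 137/19
k=5  a_k=4  p_k/q_k = 649/90
fundamental: x₁=649, y₁=90  (since 421201 − 52·8100 = 1)

649 90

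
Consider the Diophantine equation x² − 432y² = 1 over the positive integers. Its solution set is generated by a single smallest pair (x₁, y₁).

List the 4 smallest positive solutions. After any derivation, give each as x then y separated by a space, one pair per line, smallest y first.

1351 65
3650401 175630
9863382151 474552195
26650854921601 1282239855260

√432 = [20; 1,3,1,1,1,3,1,40, …], period ℓ=8 (even) → k=7
a_0=20:  p_0=20·1+0=20,  q_0=20·0+1=1
a_1=1:  p_1=1·20+1=21,  q_1=1·1+0=1
…
a_3=1:  p_3=1·83+21=104,  q_3=1·4+1=5
a_4=1:  p_4=1·104+83=187,  q_4=1·5+4=9
a_5=1:  p_5=1·187+104=291,  q_5=1·9+5=14
a_6=3:  p_6=3·291+187=1060,  q_6=3·14+9=51
a_7=1:  p_7=1·1060+291=1351,  q_7=1·51+14=65
→ (1351, 65).  Check: 1351²=1825201, 432·65²=1825200, difference 1.
n=2: (1351,65)∘(1351,65) = (1351·1351+432·65·65, 1351·65+65·1351) = (3650401,175630)
n=3: (3650401,175630)∘(1351,65) = (1351·3650401+432·65·175630, 1351·175630+65·3650401) = (9863382151,474552195)
n=4: (9863382151,474552195)∘(1351,65) = (1351·9863382151+432·65·474552195, 1351·474552195+65·9863382151) = (26650854921601,1282239855260)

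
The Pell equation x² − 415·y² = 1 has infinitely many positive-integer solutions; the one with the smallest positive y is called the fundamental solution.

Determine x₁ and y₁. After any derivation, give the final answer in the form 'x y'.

18412804 903849

d=415: √d = [20; 2,1,2,4,6,…,1,2,40] (ℓ=16, even), read p_15/q_15
a_0=20:  p_0=20·1+0=20,  q_0=20·0+1=1
a_1=2:  p_1=2·20+1=41,  q_1=2·1+0=2
…
a_3=2:  p_3=2·61+41=163,  q_3=2·3+2=8
a_4=4:  p_4=4·163+61=713,  q_4=4·8+3=35
…
a_6=1:  p_6=1·4441+713=5154,  q_6=1·218+35=253
a_7=1:  p_7=1·5154+4441=9595,  q_7=1·253+218=471
…
a_9=1:  p_9=1·33939+9595=43534,  q_9=1·1666+471=2137
a_10=1:  p_10=1·43534+33939=77473,  q_10=1·2137+1666=3803
…
a_12=4:  p_12=4·508372+77473=2110961,  q_12=4·24955+3803=103623
…
a_14=1:  p_14=1·4730294+2110961=6841255,  q_14=1·232201+103623=335824
a_15=2:  p_15=2·6841255+4730294=18412804,  q_15=2·335824+232201=903849
(x₁, y₁) = (18412804, 903849);  18412804² − 415·903849² = 1 ✓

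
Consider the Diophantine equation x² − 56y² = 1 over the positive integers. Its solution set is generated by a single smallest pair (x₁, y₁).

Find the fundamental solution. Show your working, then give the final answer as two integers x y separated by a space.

[7; 2,14] for √56; ℓ=2 ⇒ convergent index 1
a_0=7:  p_0=7·1+0=7,  q_0=7·0+1=1
a_1=2:  p_1=2·7+1=15,  q_1=2·1+0=2
→ (15, 2).  Check: 15²=225, 56·2²=224, difference 1.

15 2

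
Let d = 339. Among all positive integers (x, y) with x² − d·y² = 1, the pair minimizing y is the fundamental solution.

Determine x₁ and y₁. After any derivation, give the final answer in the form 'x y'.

√339 → a₀=18, period (2,2,2,1,17,1,2,2,2,36); ℓ=10 even so k=9
step 0: (18, 1)  from 18·(1,0) + (0,1)
step 1: (37, 2)  from 2·(18,1) + (1,0)
step 2: (92, 5)  from 2·(37,2) + (18,1)
step 3: (221, 12)  from 2·(92,5) + (37,2)
step 4: (313, 17)  from 1·(221,12) + (92,5)
step 5: (5542, 301)  from 17·(313,17) + (221,12)
step 6: (5855, 318)  from 1·(5542,301) + (313,17)
step 7: (17252, 937)  from 2·(5855,318) + (5542,301)
step 8: (40359, 2192)  from 2·(17252,937) + (5855,318)
step 9: (97970, 5321)  from 2·(40359,2192) + (17252,937)
→ (97970, 5321).  Check: 97970²=9598120900, 339·5321²=9598120899, difference 1.

97970 5321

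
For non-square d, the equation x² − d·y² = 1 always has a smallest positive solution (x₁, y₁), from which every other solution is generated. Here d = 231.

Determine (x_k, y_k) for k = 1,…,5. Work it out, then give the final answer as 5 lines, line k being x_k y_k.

d=231: √d = [15; 5,30] (ℓ=2, even), read p_1/q_1
step 0: (15, 1)  from 15·(1,0) + (0,1)
step 1: (76, 5)  from 5·(15,1) + (1,0)
→ (76, 5).  Check: 76²=5776, 231·5²=5775, difference 1.
(x_2, y_2) = (76·76 + 231·5·5, 76·5 + 5·76) = (11551, 760)
(x_3, y_3) = (76·11551 + 231·5·760, 76·760 + 5·11551) = (1755676, 115515)
(x_4, y_4) = (76·1755676 + 231·5·115515, 76·115515 + 5·1755676) = (266851201, 17557520)
(x_5, y_5) = (76·266851201 + 231·5·17557520, 76·17557520 + 5·266851201) = (40559626876, 2668627525)

76 5
11551 760
1755676 115515
266851201 17557520
40559626876 2668627525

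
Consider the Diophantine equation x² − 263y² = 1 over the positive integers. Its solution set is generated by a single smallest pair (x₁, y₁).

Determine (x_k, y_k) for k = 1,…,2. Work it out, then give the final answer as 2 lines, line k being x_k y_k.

139128 8579
38713200767 2387158224

[16; 4,1,1,1,1,15,1,1,1,1,4,32] for √263; ℓ=12 ⇒ convergent index 11
k=0  a_k=16  p_k/q_k = 16/1
k=1  a_k=4  p_k/q_k = 65/4
k=2  a_k=1  p_k/q_k = 81/5
…
k=4  a_k=1  p_k/q_k = 227/14
…
k=7  a_k=1  p_k/q_k = 6195/382
…
k=9  a_k=1  p_k/q_k = 18212/1123
k=10  a_k=1  p_k/q_k = 30229/1864
k=11  a_k=4  p_k/q_k = 139128/8579
fundamental: x₁=139128, y₁=8579  (since 19356600384 − 263·73599241 = 1)
n=2: (139128,8579)∘(139128,8579) = (139128·139128+263·8579·8579, 139128·8579+8579·139128) = (38713200767,2387158224)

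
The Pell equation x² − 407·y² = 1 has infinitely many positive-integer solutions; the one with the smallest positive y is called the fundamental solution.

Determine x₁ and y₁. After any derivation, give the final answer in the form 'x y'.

2663 132

√407 = [20; 5,1,2,1,5,40, …], period ℓ=6 (even) → k=5
i=0: a=20 ⇒ p=20, q=1
…
i=4: a=1 ⇒ p=464, q=23
i=5: a=5 ⇒ p=2663, q=132
→ (2663, 132).  Check: 2663²=7091569, 407·132²=7091568, difference 1.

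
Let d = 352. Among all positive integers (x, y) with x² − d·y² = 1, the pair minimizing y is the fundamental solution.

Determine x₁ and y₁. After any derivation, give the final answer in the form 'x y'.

77617 4137

√352 = [18; 1,3,5,9,5,3,1,36, …], period ℓ=8 (even) → k=7
a_0=18:  p_0=18·1+0=18,  q_0=18·0+1=1
…
a_2=3:  p_2=3·19+18=75,  q_2=3·1+1=4
a_3=5:  p_3=5·75+19=394,  q_3=5·4+1=21
…
a_6=3:  p_6=3·18499+3621=59118,  q_6=3·986+193=3151
a_7=1:  p_7=1·59118+18499=77617,  q_7=1·3151+986=4137
fundamental: x₁=77617, y₁=4137  (since 6024398689 − 352·17114769 = 1)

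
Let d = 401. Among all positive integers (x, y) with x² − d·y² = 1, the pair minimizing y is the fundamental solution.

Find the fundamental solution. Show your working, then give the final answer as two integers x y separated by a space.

801 40

√401 = [20; 40, …], period ℓ=1 (odd) → k=1
k=0  a_k=20  p_k/q_k = 20/1
k=1  a_k=40  p_k/q_k = 801/40
→ (801, 40).  Check: 801²=641601, 401·40²=641600, difference 1.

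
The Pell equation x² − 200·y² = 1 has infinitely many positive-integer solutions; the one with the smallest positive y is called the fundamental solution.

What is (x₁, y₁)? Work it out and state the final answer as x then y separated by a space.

99 7

[14; 7,28] for √200; ℓ=2 ⇒ convergent index 1
step 0: (14, 1)  from 14·(1,0) + (0,1)
step 1: (99, 7)  from 7·(14,1) + (1,0)
(x₁, y₁) = (99, 7);  99² − 200·7² = 1 ✓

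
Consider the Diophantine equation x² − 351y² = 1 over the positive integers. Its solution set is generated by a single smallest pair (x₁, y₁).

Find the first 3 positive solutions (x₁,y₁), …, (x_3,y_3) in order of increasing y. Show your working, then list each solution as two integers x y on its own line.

[18; 1,2,1,3,2,2,2,3,1,2,1,36] for √351; ℓ=12 ⇒ convergent index 11
k=0  a_k=18  p_k/q_k = 18/1
…
k=2  a_k=2  p_k/q_k = 56/3
…
k=5  a_k=2  p_k/q_k = 637/34
…
k=10  a_k=2  p_k/q_k = 45882/2449
k=11  a_k=1  p_k/q_k = 62425/3332
(x₁, y₁) = (62425, 3332);  62425² − 351·3332² = 1 ✓
k=2:  x_2 = 62425·62425+351·3332·3332 = 7793761249,  y_2 = 62425·3332+3332·62425 = 416000200
k=3:  x_3 = 62425·7793761249+351·3332·416000200 = 973051091875225,  y_3 = 62425·416000200+3332·7793761249 = 51937624966668

62425 3332
7793761249 416000200
973051091875225 51937624966668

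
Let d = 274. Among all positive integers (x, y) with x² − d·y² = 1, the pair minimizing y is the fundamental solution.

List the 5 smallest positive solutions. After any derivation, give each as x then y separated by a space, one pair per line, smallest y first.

3959299 239190
31352097142801 1894049455620
248264653730785753699 14998216231173381570
1965907990503261255572251201 118764845051735182903983240
15567235081782895307198186429982499 940451064496965117656884702915950

√274 → a₀=16, period (1,1,4,4,1,1,32); ℓ=7 odd so k=13
k=0  a_k=16  p_k/q_k = 16/1
…
k=2  a_k=1  p_k/q_k = 33/2
…
k=6  a_k=1  p_k/q_k = 1407/85
…
k=9  a_k=1  p_k/q_k = 93011/5619
…
k=12  a_k=1  p_k/q_k = 2189276/132259
k=13  a_k=1  p_k/q_k = 3959299/239190
→ (3959299, 239190).  Check: 3959299²=15676048571401, 274·239190²=15676048571400, difference 1.
n=2: (3959299,239190)∘(3959299,239190) = (3959299·3959299+274·239190·239190, 3959299·239190+239190·3959299) = (31352097142801,1894049455620)
n=3: (31352097142801,1894049455620)∘(3959299,239190) = (3959299·31352097142801+274·239190·1894049455620, 3959299·1894049455620+239190·31352097142801) = (248264653730785753699,14998216231173381570)
n=4: (248264653730785753699,14998216231173381570)∘(3959299,239190) = (3959299·248264653730785753699+274·239190·14998216231173381570, 3959299·14998216231173381570+239190·248264653730785753699) = (1965907990503261255572251201,118764845051735182903983240)
n=5: (1965907990503261255572251201,118764845051735182903983240)∘(3959299,239190) = (3959299·1965907990503261255572251201+274·239190·118764845051735182903983240, 3959299·118764845051735182903983240+239190·1965907990503261255572251201) = (15567235081782895307198186429982499,940451064496965117656884702915950)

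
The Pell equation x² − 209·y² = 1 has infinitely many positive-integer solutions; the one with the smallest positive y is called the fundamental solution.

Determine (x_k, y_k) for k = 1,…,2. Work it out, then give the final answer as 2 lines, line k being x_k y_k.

46551 3220
4333991201 299788440

[14; 2,5,3,2,3,5,2,28] for √209; ℓ=8 ⇒ convergent index 7
i=0: a=14 ⇒ p=14, q=1
…
i=4: a=2 ⇒ p=1171, q=81
…
i=6: a=5 ⇒ p=21266, q=1471
i=7: a=2 ⇒ p=46551, q=3220
→ (46551, 3220).  Check: 46551²=2166995601, 209·3220²=2166995600, difference 1.
n=2: (46551,3220)∘(46551,3220) = (46551·46551+209·3220·3220, 46551·3220+3220·46551) = (4333991201,299788440)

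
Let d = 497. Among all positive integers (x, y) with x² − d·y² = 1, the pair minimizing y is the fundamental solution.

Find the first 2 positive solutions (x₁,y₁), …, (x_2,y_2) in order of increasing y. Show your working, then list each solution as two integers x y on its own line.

1201887 53912
2889064721537 129592263888

d=497: √d = [22; 3,2,2,5,6,5,2,2,3,44] (ℓ=10, even), read p_9/q_9
a_0=22:  p_0=22·1+0=22,  q_0=22·0+1=1
a_1=3:  p_1=3·22+1=67,  q_1=3·1+0=3
a_2=2:  p_2=2·67+22=156,  q_2=2·3+1=7
a_3=2:  p_3=2·156+67=379,  q_3=2·7+3=17
a_4=5:  p_4=5·379+156=2051,  q_4=5·17+7=92
a_5=6:  p_5=6·2051+379=12685,  q_5=6·92+17=569
a_6=5:  p_6=5·12685+2051=65476,  q_6=5·569+92=2937
a_7=2:  p_7=2·65476+12685=143637,  q_7=2·2937+569=6443
a_8=2:  p_8=2·143637+65476=352750,  q_8=2·6443+2937=15823
a_9=3:  p_9=3·352750+143637=1201887,  q_9=3·15823+6443=53912
(x₁, y₁) = (1201887, 53912);  1201887² − 497·53912² = 1 ✓
(1201887+53912√497)^2 = 2889064721537 + 129592263888√497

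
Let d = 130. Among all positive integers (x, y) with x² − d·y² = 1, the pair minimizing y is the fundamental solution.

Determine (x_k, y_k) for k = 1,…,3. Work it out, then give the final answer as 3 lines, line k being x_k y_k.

[11; 2,2,22] for √130; ℓ=3 ⇒ convergent index 5
a_0=11:  p_0=11·1+0=11,  q_0=11·0+1=1
a_1=2:  p_1=2·11+1=23,  q_1=2·1+0=2
a_2=2:  p_2=2·23+11=57,  q_2=2·2+1=5
a_3=22:  p_3=22·57+23=1277,  q_3=22·5+2=112
a_4=2:  p_4=2·1277+57=2611,  q_4=2·112+5=229
a_5=2:  p_5=2·2611+1277=6499,  q_5=2·229+112=570
→ (6499, 570).  Check: 6499²=42237001, 130·570²=42237000, difference 1.
(x_2, y_2) = (6499·6499 + 130·570·570, 6499·570 + 570·6499) = (84474001, 7408860)
(x_3, y_3) = (6499·84474001 + 130·570·7408860, 6499·7408860 + 570·84474001) = (1097993058499, 96300361710)

6499 570
84474001 7408860
1097993058499 96300361710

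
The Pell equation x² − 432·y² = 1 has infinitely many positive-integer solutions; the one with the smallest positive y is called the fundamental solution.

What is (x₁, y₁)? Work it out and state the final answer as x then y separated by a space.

1351 65

√432 → a₀=20, period (1,3,1,1,1,3,1,40); ℓ=8 even so k=7
k=0  a_k=20  p_k/q_k = 20/1
k=1  a_k=1  p_k/q_k = 21/1
k=2  a_k=3  p_k/q_k = 83/4
…
k=5  a_k=1  p_k/q_k = 291/14
k=6  a_k=3  p_k/q_k = 1060/51
k=7  a_k=1  p_k/q_k = 1351/65
fundamental: x₁=1351, y₁=65  (since 1825201 − 432·4225 = 1)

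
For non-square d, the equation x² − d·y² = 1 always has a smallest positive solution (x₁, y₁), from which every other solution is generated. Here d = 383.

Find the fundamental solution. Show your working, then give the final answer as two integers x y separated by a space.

√383 → a₀=19, period (1,1,3,19,3,1,1,38); ℓ=8 even so k=7
k=0  a_k=19  p_k/q_k = 19/1
…
k=2  a_k=1  p_k/q_k = 39/2
…
k=4  a_k=19  p_k/q_k = 2642/135
…
k=6  a_k=1  p_k/q_k = 10705/547
k=7  a_k=1  p_k/q_k = 18768/959
fundamental: x₁=18768, y₁=959  (since 352237824 − 383·919681 = 1)

18768 959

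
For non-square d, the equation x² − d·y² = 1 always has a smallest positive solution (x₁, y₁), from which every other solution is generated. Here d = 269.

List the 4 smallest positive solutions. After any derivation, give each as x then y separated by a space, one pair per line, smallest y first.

13449 820
361751201 22056360
9730383791049 593271970460
261727862849884801 15957829439376720

d=269: √d = [16; 2,2,32] (ℓ=3, odd), read p_5/q_5
step 0: (16, 1)  from 16·(1,0) + (0,1)
…
step 2: (82, 5)  from 2·(33,2) + (16,1)
step 3: (2657, 162)  from 32·(82,5) + (33,2)
step 4: (5396, 329)  from 2·(2657,162) + (82,5)
step 5: (13449, 820)  from 2·(5396,329) + (2657,162)
(x₁, y₁) = (13449, 820);  13449² − 269·820² = 1 ✓
k=2:  x_2 = 13449·13449+269·820·820 = 361751201,  y_2 = 13449·820+820·13449 = 22056360
k=3:  x_3 = 13449·361751201+269·820·22056360 = 9730383791049,  y_3 = 13449·22056360+820·361751201 = 593271970460
k=4:  x_4 = 13449·9730383791049+269·820·593271970460 = 261727862849884801,  y_4 = 13449·593271970460+820·9730383791049 = 15957829439376720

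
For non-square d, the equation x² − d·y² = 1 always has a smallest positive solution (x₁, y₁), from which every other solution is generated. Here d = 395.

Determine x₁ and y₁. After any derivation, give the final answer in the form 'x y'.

d=395: √d = [19; 1,6,1,38] (ℓ=4, even), read p_3/q_3
a_0=19:  p_0=19·1+0=19,  q_0=19·0+1=1
a_1=1:  p_1=1·19+1=20,  q_1=1·1+0=1
a_2=6:  p_2=6·20+19=139,  q_2=6·1+1=7
a_3=1:  p_3=1·139+20=159,  q_3=1·7+1=8
(x₁, y₁) = (159, 8);  159² − 395·8² = 1 ✓

159 8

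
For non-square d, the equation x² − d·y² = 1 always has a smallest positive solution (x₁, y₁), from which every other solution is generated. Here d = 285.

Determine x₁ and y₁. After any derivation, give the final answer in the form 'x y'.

√285 → a₀=16, period (1,7,2,7,1,32); ℓ=6 even so k=5
step 0: (16, 1)  from 16·(1,0) + (0,1)
step 1: (17, 1)  from 1·(16,1) + (1,0)
…
step 3: (287, 17)  from 2·(135,8) + (17,1)
step 4: (2144, 127)  from 7·(287,17) + (135,8)
step 5: (2431, 144)  from 1·(2144,127) + (287,17)
fundamental: x₁=2431, y₁=144  (since 5909761 − 285·20736 = 1)

2431 144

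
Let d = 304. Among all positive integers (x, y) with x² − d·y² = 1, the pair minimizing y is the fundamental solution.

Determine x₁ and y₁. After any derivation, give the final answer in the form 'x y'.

57799 3315

[17; 2,3,2,1,1,1,1,1,2,3,2,34] for √304; ℓ=12 ⇒ convergent index 11
k=0  a_k=17  p_k/q_k = 17/1
k=1  a_k=2  p_k/q_k = 35/2
k=2  a_k=3  p_k/q_k = 122/7
k=3  a_k=2  p_k/q_k = 279/16
…
k=7  a_k=1  p_k/q_k = 1761/101
k=8  a_k=1  p_k/q_k = 2842/163
…
k=10  a_k=3  p_k/q_k = 25177/1444
k=11  a_k=2  p_k/q_k = 57799/3315
fundamental: x₁=57799, y₁=3315  (since 3340724401 − 304·10989225 = 1)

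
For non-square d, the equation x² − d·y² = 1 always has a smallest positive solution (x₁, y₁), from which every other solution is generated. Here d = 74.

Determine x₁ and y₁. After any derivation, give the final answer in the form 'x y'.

√74 → a₀=8, period (1,1,1,1,16); ℓ=5 odd so k=9
k=0  a_k=8  p_k/q_k = 8/1
…
k=3  a_k=1  p_k/q_k = 26/3
k=4  a_k=1  p_k/q_k = 43/5
k=5  a_k=16  p_k/q_k = 714/83
k=6  a_k=1  p_k/q_k = 757/88
k=7  a_k=1  p_k/q_k = 1471/171
k=8  a_k=1  p_k/q_k = 2228/259
k=9  a_k=1  p_k/q_k = 3699/430
fundamental: x₁=3699, y₁=430  (since 13682601 − 74·184900 = 1)

3699 430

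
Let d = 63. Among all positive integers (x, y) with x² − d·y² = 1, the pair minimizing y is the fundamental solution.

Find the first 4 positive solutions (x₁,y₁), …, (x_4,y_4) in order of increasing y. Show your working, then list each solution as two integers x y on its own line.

8 1
127 16
2024 255
32257 4064

√63 → a₀=7, period (1,14); ℓ=2 even so k=1
a_0=7:  p_0=7·1+0=7,  q_0=7·0+1=1
a_1=1:  p_1=1·7+1=8,  q_1=1·1+0=1
(x₁, y₁) = (8, 1);  8² − 63·1² = 1 ✓
k=2:  x_2 = 8·8+63·1·1 = 127,  y_2 = 8·1+1·8 = 16
k=3:  x_3 = 8·127+63·1·16 = 2024,  y_3 = 8·16+1·127 = 255
k=4:  x_4 = 8·2024+63·1·255 = 32257,  y_4 = 8·255+1·2024 = 4064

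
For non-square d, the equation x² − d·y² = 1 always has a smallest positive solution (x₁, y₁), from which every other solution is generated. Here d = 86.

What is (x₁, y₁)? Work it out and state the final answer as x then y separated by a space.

√86 = [9; 3,1,1,1,8,1,1,1,3,18, …], period ℓ=10 (even) → k=9
step 0: (9, 1)  from 9·(1,0) + (0,1)
…
step 2: (37, 4)  from 1·(28,3) + (9,1)
…
step 5: (881, 95)  from 8·(102,11) + (65,7)
…
step 7: (1864, 201)  from 1·(983,106) + (881,95)
step 8: (2847, 307)  from 1·(1864,201) + (983,106)
step 9: (10405, 1122)  from 3·(2847,307) + (1864,201)
(x₁, y₁) = (10405, 1122);  10405² − 86·1122² = 1 ✓

10405 1122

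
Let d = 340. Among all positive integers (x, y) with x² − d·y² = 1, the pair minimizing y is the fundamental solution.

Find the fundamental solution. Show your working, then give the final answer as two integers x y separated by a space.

√340 → a₀=18, period (2,3,1,1,1,…,3,2,36); ℓ=14 even so k=13
i=0: a=18 ⇒ p=18, q=1
…
i=6: a=1 ⇒ p=756, q=41
…
i=9: a=1 ⇒ p=13774, q=747
…
i=11: a=1 ⇒ p=34813, q=1888
i=12: a=3 ⇒ p=125478, q=6805
i=13: a=2 ⇒ p=285769, q=15498
(x₁, y₁) = (285769, 15498);  285769² − 340·15498² = 1 ✓

285769 15498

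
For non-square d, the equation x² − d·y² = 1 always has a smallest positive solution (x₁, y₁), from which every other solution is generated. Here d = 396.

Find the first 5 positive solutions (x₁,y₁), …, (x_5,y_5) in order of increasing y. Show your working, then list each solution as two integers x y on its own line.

199 10
79201 3980
31521799 1584030
12545596801 630439960
4993116004999 250913520050

[19; 1,8,1,38] for √396; ℓ=4 ⇒ convergent index 3
step 0: (19, 1)  from 19·(1,0) + (0,1)
step 1: (20, 1)  from 1·(19,1) + (1,0)
step 2: (179, 9)  from 8·(20,1) + (19,1)
step 3: (199, 10)  from 1·(179,9) + (20,1)
→ (199, 10).  Check: 199²=39601, 396·10²=39600, difference 1.
n=2: (199,10)∘(199,10) = (199·199+396·10·10, 199·10+10·199) = (79201,3980)
n=3: (79201,3980)∘(199,10) = (199·79201+396·10·3980, 199·3980+10·79201) = (31521799,1584030)
n=4: (31521799,1584030)∘(199,10) = (199·31521799+396·10·1584030, 199·1584030+10·31521799) = (12545596801,630439960)
n=5: (12545596801,630439960)∘(199,10) = (199·12545596801+396·10·630439960, 199·630439960+10·12545596801) = (4993116004999,250913520050)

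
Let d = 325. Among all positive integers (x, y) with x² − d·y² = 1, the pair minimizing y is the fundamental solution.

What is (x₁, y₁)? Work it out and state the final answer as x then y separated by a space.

649 36

[18; 36] for √325; ℓ=1 ⇒ convergent index 1
step 0: (18, 1)  from 18·(1,0) + (0,1)
step 1: (649, 36)  from 36·(18,1) + (1,0)
fundamental: x₁=649, y₁=36  (since 421201 − 325·1296 = 1)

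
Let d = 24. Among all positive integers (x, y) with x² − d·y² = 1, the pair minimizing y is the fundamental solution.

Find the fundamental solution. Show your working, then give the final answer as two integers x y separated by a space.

5 1

√24 = [4; 1,8, …], period ℓ=2 (even) → k=1
step 0: (4, 1)  from 4·(1,0) + (0,1)
step 1: (5, 1)  from 1·(4,1) + (1,0)
→ (5, 1).  Check: 5²=25, 24·1²=24, difference 1.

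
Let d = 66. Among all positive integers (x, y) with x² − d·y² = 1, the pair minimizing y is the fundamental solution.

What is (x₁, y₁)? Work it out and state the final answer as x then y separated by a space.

√66 → a₀=8, period (8,16); ℓ=2 even so k=1
k=0  a_k=8  p_k/q_k = 8/1
k=1  a_k=8  p_k/q_k = 65/8
fundamental: x₁=65, y₁=8  (since 4225 − 66·64 = 1)

65 8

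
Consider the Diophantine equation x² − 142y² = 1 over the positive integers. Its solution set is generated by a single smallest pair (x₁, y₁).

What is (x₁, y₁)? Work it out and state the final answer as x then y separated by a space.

143 12

√142 → a₀=11, period (1,10,1,22); ℓ=4 even so k=3
i=0: a=11 ⇒ p=11, q=1
i=1: a=1 ⇒ p=12, q=1
i=2: a=10 ⇒ p=131, q=11
i=3: a=1 ⇒ p=143, q=12
(x₁, y₁) = (143, 12);  143² − 142·12² = 1 ✓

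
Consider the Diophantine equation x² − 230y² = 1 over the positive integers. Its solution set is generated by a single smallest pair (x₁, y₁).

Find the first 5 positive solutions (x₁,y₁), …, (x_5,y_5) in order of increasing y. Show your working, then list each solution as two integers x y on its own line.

91 6
16561 1092
3014011 198738
548533441 36169224
99830072251 6582600030

√230 → a₀=15, period (6,30); ℓ=2 even so k=1
k=0  a_k=15  p_k/q_k = 15/1
k=1  a_k=6  p_k/q_k = 91/6
fundamental: x₁=91, y₁=6  (since 8281 − 230·36 = 1)
k=2:  x_2 = 91·91+230·6·6 = 16561,  y_2 = 91·6+6·91 = 1092
k=3:  x_3 = 91·16561+230·6·1092 = 3014011,  y_3 = 91·1092+6·16561 = 198738
k=4:  x_4 = 91·3014011+230·6·198738 = 548533441,  y_4 = 91·198738+6·3014011 = 36169224
k=5:  x_5 = 91·548533441+230·6·36169224 = 99830072251,  y_5 = 91·36169224+6·548533441 = 6582600030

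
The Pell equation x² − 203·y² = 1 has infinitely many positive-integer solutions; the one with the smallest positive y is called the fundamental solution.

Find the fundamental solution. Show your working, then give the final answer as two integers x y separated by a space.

57 4

[14; 4,28] for √203; ℓ=2 ⇒ convergent index 1
step 0: (14, 1)  from 14·(1,0) + (0,1)
step 1: (57, 4)  from 4·(14,1) + (1,0)
fundamental: x₁=57, y₁=4  (since 3249 − 203·16 = 1)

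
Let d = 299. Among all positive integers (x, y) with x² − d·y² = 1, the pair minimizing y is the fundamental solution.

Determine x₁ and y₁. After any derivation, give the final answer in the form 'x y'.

√299 → a₀=17, period (3,2,3,34); ℓ=4 even so k=3
a_0=17:  p_0=17·1+0=17,  q_0=17·0+1=1
…
a_2=2:  p_2=2·52+17=121,  q_2=2·3+1=7
a_3=3:  p_3=3·121+52=415,  q_3=3·7+3=24
→ (415, 24).  Check: 415²=172225, 299·24²=172224, difference 1.

415 24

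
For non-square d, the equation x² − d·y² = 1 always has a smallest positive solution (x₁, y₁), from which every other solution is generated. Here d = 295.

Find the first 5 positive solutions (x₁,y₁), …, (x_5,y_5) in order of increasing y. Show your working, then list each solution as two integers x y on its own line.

2024999 117900
8201241900001 477494764200
33215013292518224999 1933852840020353700
134520737404664024967600001 7832100134376274949528400
544808717447381276777437550624999 31719989880021710940200100589500

d=295: √d = [17; 5,1,2,3,2,6,2,3,2,1,5,34] (ℓ=12, even), read p_11/q_11
i=0: a=17 ⇒ p=17, q=1
…
i=8: a=3 ⇒ p=108103, q=6294
…
i=10: a=1 ⇒ p=355517, q=20699
i=11: a=5 ⇒ p=2024999, q=117900
fundamental: x₁=2024999, y₁=117900  (since 4100620950001 − 295·13900410000 = 1)
n=2: (2024999,117900)∘(2024999,117900) = (2024999·2024999+295·117900·117900, 2024999·117900+117900·2024999) = (8201241900001,477494764200)
n=3: (8201241900001,477494764200)∘(2024999,117900) = (2024999·8201241900001+295·117900·477494764200, 2024999·477494764200+117900·8201241900001) = (33215013292518224999,1933852840020353700)
n=4: (33215013292518224999,1933852840020353700)∘(2024999,117900) = (2024999·33215013292518224999+295·117900·1933852840020353700, 2024999·1933852840020353700+117900·33215013292518224999) = (134520737404664024967600001,7832100134376274949528400)
n=5: (134520737404664024967600001,7832100134376274949528400)∘(2024999,117900) = (2024999·134520737404664024967600001+295·117900·7832100134376274949528400, 2024999·7832100134376274949528400+117900·134520737404664024967600001) = (544808717447381276777437550624999,31719989880021710940200100589500)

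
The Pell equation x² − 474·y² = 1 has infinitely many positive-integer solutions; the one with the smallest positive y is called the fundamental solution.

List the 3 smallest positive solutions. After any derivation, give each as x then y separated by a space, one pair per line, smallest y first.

d=474: √d = [21; 1,3,2,1,1,…,3,1,42] (ℓ=14, even), read p_13/q_13
i=0: a=21 ⇒ p=21, q=1
i=1: a=1 ⇒ p=22, q=1
i=2: a=3 ⇒ p=87, q=4
i=3: a=2 ⇒ p=196, q=9
i=4: a=1 ⇒ p=283, q=13
i=5: a=1 ⇒ p=479, q=22
i=6: a=1 ⇒ p=762, q=35
…
i=8: a=1 ⇒ p=5813, q=267
…
i=11: a=2 ⇒ p=44218, q=2031
i=12: a=3 ⇒ p=149331, q=6859
i=13: a=1 ⇒ p=193549, q=8890
(x₁, y₁) = (193549, 8890);  193549² − 474·8890² = 1 ✓
(x_2, y_2) = (193549·193549 + 474·8890·8890, 193549·8890 + 8890·193549) = (74922430801, 3441301220)
(x_3, y_3) = (193549·74922430801 + 474·8890·3441301220, 193549·3441301220 + 8890·74922430801) = (29002323118011949, 1332120819650670)

193549 8890
74922430801 3441301220
29002323118011949 1332120819650670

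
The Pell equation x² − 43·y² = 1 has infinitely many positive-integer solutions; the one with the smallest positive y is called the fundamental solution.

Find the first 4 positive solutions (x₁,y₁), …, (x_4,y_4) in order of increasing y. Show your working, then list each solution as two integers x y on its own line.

[6; 1,1,3,1,5,1,3,1,1,12] for √43; ℓ=10 ⇒ convergent index 9
step 0: (6, 1)  from 6·(1,0) + (0,1)
step 1: (7, 1)  from 1·(6,1) + (1,0)
step 2: (13, 2)  from 1·(7,1) + (6,1)
…
step 8: (1941, 296)  from 1·(1541,235) + (400,61)
step 9: (3482, 531)  from 1·(1941,296) + (1541,235)
→ (3482, 531).  Check: 3482²=12124324, 43·531²=12124323, difference 1.
n=2: (3482,531)∘(3482,531) = (3482·3482+43·531·531, 3482·531+531·3482) = (24248647,3697884)
n=3: (24248647,3697884)∘(3482,531) = (3482·24248647+43·531·3697884, 3482·3697884+531·24248647) = (168867574226,25752063645)
n=4: (168867574226,25752063645)∘(3482,531) = (3482·168867574226+43·531·25752063645, 3482·25752063645+531·168867574226) = (1175993762661217,179337367525896)

3482 531
24248647 3697884
168867574226 25752063645
1175993762661217 179337367525896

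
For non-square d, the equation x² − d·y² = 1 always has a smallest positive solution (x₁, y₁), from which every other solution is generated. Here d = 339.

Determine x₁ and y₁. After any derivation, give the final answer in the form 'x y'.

[18; 2,2,2,1,17,1,2,2,2,36] for √339; ℓ=10 ⇒ convergent index 9
i=0: a=18 ⇒ p=18, q=1
i=1: a=2 ⇒ p=37, q=2
…
i=4: a=1 ⇒ p=313, q=17
…
i=6: a=1 ⇒ p=5855, q=318
…
i=8: a=2 ⇒ p=40359, q=2192
i=9: a=2 ⇒ p=97970, q=5321
(x₁, y₁) = (97970, 5321);  97970² − 339·5321² = 1 ✓

97970 5321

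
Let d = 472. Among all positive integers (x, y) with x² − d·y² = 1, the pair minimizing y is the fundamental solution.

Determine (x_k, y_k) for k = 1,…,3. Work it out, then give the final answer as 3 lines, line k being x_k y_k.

[21; 1,2,1,1,1,…,2,1,42] for √472; ℓ=14 ⇒ convergent index 13
a_0=21:  p_0=21·1+0=21,  q_0=21·0+1=1
…
a_2=2:  p_2=2·22+21=65,  q_2=2·1+1=3
…
a_5=1:  p_5=1·152+87=239,  q_5=1·7+4=11
…
a_7=5:  p_7=5·1108+239=5779,  q_7=5·51+11=266
…
a_12=2:  p_12=2·84230+54227=222687,  q_12=2·3877+2496=10250
a_13=1:  p_13=1·222687+84230=306917,  q_13=1·10250+3877=14127
→ (306917, 14127).  Check: 306917²=94198044889, 472·14127²=94198044888, difference 1.
n=2: (306917,14127)∘(306917,14127) = (306917·306917+472·14127·14127, 306917·14127+14127·306917) = (188396089777,8671632918)
n=3: (188396089777,8671632918)∘(306917,14127) = (306917·188396089777+472·14127·8671632918, 306917·8671632918+14127·188396089777) = (115643925371868101,5322943120573485)

306917 14127
188396089777 8671632918
115643925371868101 5322943120573485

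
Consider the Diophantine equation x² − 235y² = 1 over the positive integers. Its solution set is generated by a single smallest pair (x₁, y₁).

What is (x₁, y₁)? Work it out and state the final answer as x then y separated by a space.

√235 → a₀=15, period (3,30); ℓ=2 even so k=1
a_0=15:  p_0=15·1+0=15,  q_0=15·0+1=1
a_1=3:  p_1=3·15+1=46,  q_1=3·1+0=3
→ (46, 3).  Check: 46²=2116, 235·3²=2115, difference 1.

46 3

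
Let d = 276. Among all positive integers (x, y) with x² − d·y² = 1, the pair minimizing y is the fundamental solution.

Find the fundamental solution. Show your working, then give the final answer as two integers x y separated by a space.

d=276: √d = [16; 1,1,1,1,2,2,2,1,1,1,1,32] (ℓ=12, even), read p_11/q_11
a_0=16:  p_0=16·1+0=16,  q_0=16·0+1=1
a_1=1:  p_1=1·16+1=17,  q_1=1·1+0=1
…
a_9=1:  p_9=1·1761+1246=3007,  q_9=1·106+75=181
a_10=1:  p_10=1·3007+1761=4768,  q_10=1·181+106=287
a_11=1:  p_11=1·4768+3007=7775,  q_11=1·287+181=468
(x₁, y₁) = (7775, 468);  7775² − 276·468² = 1 ✓

7775 468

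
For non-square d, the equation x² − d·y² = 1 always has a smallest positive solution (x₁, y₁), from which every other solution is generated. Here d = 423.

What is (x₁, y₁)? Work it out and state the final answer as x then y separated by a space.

4607 224

√423 → a₀=20, period (1,1,3,4,3,1,1,40); ℓ=8 even so k=7
i=0: a=20 ⇒ p=20, q=1
i=1: a=1 ⇒ p=21, q=1
i=2: a=1 ⇒ p=41, q=2
i=3: a=3 ⇒ p=144, q=7
i=4: a=4 ⇒ p=617, q=30
…
i=6: a=1 ⇒ p=2612, q=127
i=7: a=1 ⇒ p=4607, q=224
fundamental: x₁=4607, y₁=224  (since 21224449 − 423·50176 = 1)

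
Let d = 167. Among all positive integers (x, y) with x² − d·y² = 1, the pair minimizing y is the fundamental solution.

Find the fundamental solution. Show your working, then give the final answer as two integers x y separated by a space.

168 13

√167 = [12; 1,11,1,24, …], period ℓ=4 (even) → k=3
k=0  a_k=12  p_k/q_k = 12/1
k=1  a_k=1  p_k/q_k = 13/1
k=2  a_k=11  p_k/q_k = 155/12
k=3  a_k=1  p_k/q_k = 168/13
→ (168, 13).  Check: 168²=28224, 167·13²=28223, difference 1.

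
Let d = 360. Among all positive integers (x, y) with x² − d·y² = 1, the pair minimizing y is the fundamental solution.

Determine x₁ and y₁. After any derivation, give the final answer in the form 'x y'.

19 1

√360 → a₀=18, period (1,36); ℓ=2 even so k=1
i=0: a=18 ⇒ p=18, q=1
i=1: a=1 ⇒ p=19, q=1
(x₁, y₁) = (19, 1);  19² − 360·1² = 1 ✓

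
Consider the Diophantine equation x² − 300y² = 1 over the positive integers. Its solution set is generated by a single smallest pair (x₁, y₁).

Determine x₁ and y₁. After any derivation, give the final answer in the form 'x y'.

√300 → a₀=17, period (3,8,3,34); ℓ=4 even so k=3
step 0: (17, 1)  from 17·(1,0) + (0,1)
…
step 2: (433, 25)  from 8·(52,3) + (17,1)
step 3: (1351, 78)  from 3·(433,25) + (52,3)
fundamental: x₁=1351, y₁=78  (since 1825201 − 300·6084 = 1)

1351 78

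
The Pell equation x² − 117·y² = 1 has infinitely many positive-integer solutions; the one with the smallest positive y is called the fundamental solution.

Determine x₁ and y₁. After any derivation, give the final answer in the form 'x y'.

649 60

d=117: √d = [10; 1,4,2,4,1,20] (ℓ=6, even), read p_5/q_5
i=0: a=10 ⇒ p=10, q=1
i=1: a=1 ⇒ p=11, q=1
…
i=3: a=2 ⇒ p=119, q=11
i=4: a=4 ⇒ p=530, q=49
i=5: a=1 ⇒ p=649, q=60
fundamental: x₁=649, y₁=60  (since 421201 − 117·3600 = 1)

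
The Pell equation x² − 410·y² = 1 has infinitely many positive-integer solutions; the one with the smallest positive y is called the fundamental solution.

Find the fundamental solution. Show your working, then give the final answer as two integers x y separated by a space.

√410 = [20; 4,40, …], period ℓ=2 (even) → k=1
i=0: a=20 ⇒ p=20, q=1
i=1: a=4 ⇒ p=81, q=4
(x₁, y₁) = (81, 4);  81² − 410·4² = 1 ✓

81 4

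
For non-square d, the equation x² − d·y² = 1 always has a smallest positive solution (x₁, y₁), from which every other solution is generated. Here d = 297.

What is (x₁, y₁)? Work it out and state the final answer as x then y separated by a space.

√297 → a₀=17, period (4,3,1,1,2,1,1,3,4,34); ℓ=10 even so k=9
i=0: a=17 ⇒ p=17, q=1
…
i=4: a=1 ⇒ p=517, q=30
…
i=7: a=1 ⇒ p=3171, q=184
i=8: a=3 ⇒ p=11357, q=659
i=9: a=4 ⇒ p=48599, q=2820
fundamental: x₁=48599, y₁=2820  (since 2361862801 − 297·7952400 = 1)

48599 2820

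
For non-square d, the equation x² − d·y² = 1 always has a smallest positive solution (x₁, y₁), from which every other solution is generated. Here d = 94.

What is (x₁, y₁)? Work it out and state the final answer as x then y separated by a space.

d=94: √d = [9; 1,2,3,1,1,…,2,1,18] (ℓ=16, even), read p_15/q_15
a_0=9:  p_0=9·1+0=9,  q_0=9·0+1=1
…
a_3=3:  p_3=3·29+10=97,  q_3=3·3+1=10
a_4=1:  p_4=1·97+29=126,  q_4=1·10+3=13
…
a_6=5:  p_6=5·223+126=1241,  q_6=5·23+13=128
…
a_9=1:  p_9=1·12953+1464=14417,  q_9=1·1336+151=1487
…
a_11=1:  p_11=1·85038+14417=99455,  q_11=1·8771+1487=10258
…
a_14=2:  p_14=2·652934+184493=1490361,  q_14=2·67345+19029=153719
a_15=1:  p_15=1·1490361+652934=2143295,  q_15=1·153719+67345=221064
fundamental: x₁=2143295, y₁=221064  (since 4593713457025 − 94·48869292096 = 1)

2143295 221064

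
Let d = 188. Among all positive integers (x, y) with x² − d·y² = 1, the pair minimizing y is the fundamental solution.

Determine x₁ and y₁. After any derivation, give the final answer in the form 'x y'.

4607 336

[13; 1,2,2,6,2,2,1,26] for √188; ℓ=8 ⇒ convergent index 7
a_0=13:  p_0=13·1+0=13,  q_0=13·0+1=1
a_1=1:  p_1=1·13+1=14,  q_1=1·1+0=1
a_2=2:  p_2=2·14+13=41,  q_2=2·1+1=3
a_3=2:  p_3=2·41+14=96,  q_3=2·3+1=7
a_4=6:  p_4=6·96+41=617,  q_4=6·7+3=45
a_5=2:  p_5=2·617+96=1330,  q_5=2·45+7=97
a_6=2:  p_6=2·1330+617=3277,  q_6=2·97+45=239
a_7=1:  p_7=1·3277+1330=4607,  q_7=1·239+97=336
(x₁, y₁) = (4607, 336);  4607² − 188·336² = 1 ✓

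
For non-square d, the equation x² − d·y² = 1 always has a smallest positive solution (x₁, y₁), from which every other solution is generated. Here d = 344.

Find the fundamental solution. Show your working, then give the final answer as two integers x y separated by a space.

10405 561

d=344: √d = [18; 1,1,4,1,3,1,4,1,1,36] (ℓ=10, even), read p_9/q_9
i=0: a=18 ⇒ p=18, q=1
…
i=3: a=4 ⇒ p=167, q=9
…
i=5: a=3 ⇒ p=779, q=42
i=6: a=1 ⇒ p=983, q=53
i=7: a=4 ⇒ p=4711, q=254
i=8: a=1 ⇒ p=5694, q=307
i=9: a=1 ⇒ p=10405, q=561
→ (10405, 561).  Check: 10405²=108264025, 344·561²=108264024, difference 1.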